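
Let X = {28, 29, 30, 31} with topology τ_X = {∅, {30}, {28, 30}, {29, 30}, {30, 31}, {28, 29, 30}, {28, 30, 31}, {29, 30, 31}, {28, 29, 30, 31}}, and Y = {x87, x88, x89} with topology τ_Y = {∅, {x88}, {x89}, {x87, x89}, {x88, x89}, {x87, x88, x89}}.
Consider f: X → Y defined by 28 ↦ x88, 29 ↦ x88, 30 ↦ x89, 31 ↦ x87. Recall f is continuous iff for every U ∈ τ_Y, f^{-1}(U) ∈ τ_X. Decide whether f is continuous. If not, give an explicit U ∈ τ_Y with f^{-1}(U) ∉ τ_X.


f is NOT continuous.

Compute f^{-1}(U) for each U ∈ τ_Y:
  U = ∅: f^{-1}(U) = ∅ ∈ τ_X ✓.
  U = {x88}: f^{-1}(U) = {28, 29} ∉ τ_X ✗.
  U = {x89}: f^{-1}(U) = {30} ∈ τ_X ✓.
  U = {x87, x89}: f^{-1}(U) = {30, 31} ∈ τ_X ✓.
  U = {x88, x89}: f^{-1}(U) = {28, 29, 30} ∈ τ_X ✓.
  U = {x87, x88, x89}: f^{-1}(U) = {28, 29, 30, 31} ∈ τ_X ✓.
Found U = {x88} with f^{-1}(U) = {28, 29} not in τ_X. Therefore f is NOT continuous.


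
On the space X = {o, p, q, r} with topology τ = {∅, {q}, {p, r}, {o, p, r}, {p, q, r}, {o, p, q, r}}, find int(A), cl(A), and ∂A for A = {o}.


int(A) = ∅, cl(A) = {o}, ∂A = {o}.

Closed sets in (X, τ) are complements of opens:
  closed(X, τ) = {∅, {o}, {q}, {o, q}, {o, p, r}, {o, p, q, r}}.
int(A) = ⋃ {U ∈ τ : U ⊆ A}. Opens contained in A: ∅.
Taking the union of these: int(A) = ∅.
cl(A) = ⋂ {C closed : A ⊆ C}. Closed sets containing A: {o}, {o, q}, {o, p, r}, {o, p, q, r}.
Intersecting these: cl(A) = {o}.
∂A = cl(A) ∖ int(A) = {o} ∖ ∅ = {o}.


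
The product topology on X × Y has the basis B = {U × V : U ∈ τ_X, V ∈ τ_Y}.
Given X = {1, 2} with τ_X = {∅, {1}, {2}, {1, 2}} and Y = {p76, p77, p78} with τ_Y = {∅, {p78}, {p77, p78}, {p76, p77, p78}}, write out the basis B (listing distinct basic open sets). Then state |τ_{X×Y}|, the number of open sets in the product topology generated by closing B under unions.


Basis B = {∅ × ∅, {1} × {p78}, {2} × {p78}, {1} × {p77, p78}, {1, 2} × {p78}, {2} × {p77, p78}, {1} × {p76, p77, p78}, {2} × {p76, p77, p78}, {1, 2} × {p77, p78}, {1, 2} × {p76, p77, p78}}; |τ_{X×Y}| = 16.

Enumerate products U × V with U ∈ τ_X, V ∈ τ_Y (deduplicated):
  ∅ × ∅ = {} (∅)
  {1} × {p78} = {(1,p78)}
  {2} × {p78} = {(2,p78)}
  {1} × {p77, p78} = {(1,p77), (1,p78)}
  {1, 2} × {p78} = {(1,p78), (2,p78)}
  {2} × {p77, p78} = {(2,p77), (2,p78)}
  {1} × {p76, p77, p78} = {(1,p76), (1,p77), (1,p78)}
  {2} × {p76, p77, p78} = {(2,p76), (2,p77), (2,p78)}
  {1, 2} × {p77, p78} = {(1,p77), (1,p78), (2,p77), (2,p78)}
  {1, 2} × {p76, p77, p78} = {(1,p76), (1,p77), (1,p78), (2,p76), (2,p77), (2,p78)}
These 10 distinct sets form the basis B.
Close under arbitrary unions to get τ_{X×Y}; counting gives |τ_{X×Y}| = 16.


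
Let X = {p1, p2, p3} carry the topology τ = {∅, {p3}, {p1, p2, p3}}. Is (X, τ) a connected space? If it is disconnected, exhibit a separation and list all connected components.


(X, τ) is connected.

Find clopen sets (U ∈ τ with X ∖ U ∈ τ):
  U = ∅, X ∖ U = {p1, p2, p3} — both open, so U is clopen.
  U = {p1, p2, p3}, X ∖ U = ∅ — both open, so U is clopen.
Only trivial clopens (∅ and X) exist, so (X, τ) is connected.
Compute connected components by grouping points that agree on all clopens:
  component: {p1, p2, p3}


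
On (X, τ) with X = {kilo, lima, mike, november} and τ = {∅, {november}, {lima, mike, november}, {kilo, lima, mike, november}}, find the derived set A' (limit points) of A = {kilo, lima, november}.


A' = {kilo, lima, mike}

For each x ∈ X, list the open sets U ∈ τ with x ∈ U, then check whether U ∩ (A ∖ {x}) ≠ ∅ for every such U.
  x = kilo: opens ∋ x are {kilo, lima, mike, november}; each meets A ∖ {kilo}, so x IS a limit point.
  x = lima: opens ∋ x are {lima, mike, november}, {kilo, lima, mike, november}; each meets A ∖ {lima}, so x IS a limit point.
  x = mike: opens ∋ x are {lima, mike, november}, {kilo, lima, mike, november}; each meets A ∖ {mike}, so x IS a limit point.
  x = november: open {november} ∋ x has {november} ∩ (A ∖ {november}) = ∅, so x is NOT a limit point.
Collecting: A' = {kilo, lima, mike}.


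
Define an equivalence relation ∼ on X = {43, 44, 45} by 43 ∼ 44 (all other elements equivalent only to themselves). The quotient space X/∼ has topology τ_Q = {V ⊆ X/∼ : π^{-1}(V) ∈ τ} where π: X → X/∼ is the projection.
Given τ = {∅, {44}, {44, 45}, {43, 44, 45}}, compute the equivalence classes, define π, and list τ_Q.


X/∼ = {[43=44], [45]}; |τ_Q| = 2.

Equivalence classes: [43=44], [45].
Quotient map π: X → X/∼ sends 43 ↦ [43=44], 44 ↦ [43=44], 45 ↦ [45].
For each subset V ⊆ X/∼, compute π^{-1}(V) ⊆ X and check whether π^{-1}(V) ∈ τ. V is open in τ_Q iff π^{-1}(V) ∈ τ.
  V = {}: π^{-1}(V) = ∅ ∈ τ ✓.
  V = {[43=44]}: π^{-1}(V) = {43, 44} ∉ τ ✗.
  V = {[45]}: π^{-1}(V) = {45} ∉ τ ✗.
  V = {[43=44], [45]}: π^{-1}(V) = {43, 44, 45} ∈ τ ✓.
Open sets in the quotient: τ_Q = {{}, {[43=44], [45]}} (2 elements).


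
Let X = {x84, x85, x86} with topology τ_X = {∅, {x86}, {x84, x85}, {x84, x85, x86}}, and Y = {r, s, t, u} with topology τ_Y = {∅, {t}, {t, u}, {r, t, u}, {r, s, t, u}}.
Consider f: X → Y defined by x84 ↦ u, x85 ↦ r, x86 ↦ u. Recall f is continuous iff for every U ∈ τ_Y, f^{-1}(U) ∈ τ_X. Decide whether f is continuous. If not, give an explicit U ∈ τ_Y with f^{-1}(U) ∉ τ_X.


f is NOT continuous.

Compute f^{-1}(U) for each U ∈ τ_Y:
  U = ∅: f^{-1}(U) = ∅ ∈ τ_X ✓.
  U = {t}: f^{-1}(U) = ∅ ∈ τ_X ✓.
  U = {t, u}: f^{-1}(U) = {x84, x86} ∉ τ_X ✗.
  U = {r, t, u}: f^{-1}(U) = {x84, x85, x86} ∈ τ_X ✓.
  U = {r, s, t, u}: f^{-1}(U) = {x84, x85, x86} ∈ τ_X ✓.
Found U = {t, u} with f^{-1}(U) = {x84, x86} not in τ_X. Therefore f is NOT continuous.


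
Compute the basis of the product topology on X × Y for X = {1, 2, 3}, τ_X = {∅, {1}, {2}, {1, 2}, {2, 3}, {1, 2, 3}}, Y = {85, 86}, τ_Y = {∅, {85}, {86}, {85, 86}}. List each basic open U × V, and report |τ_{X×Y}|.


Basis B = {∅ × ∅, {1} × {85}, {1} × {86}, {2} × {85}, {2} × {86}, {1} × {85, 86}, {1, 2} × {85}, {1, 2} × {86}, {2} × {85, 86}, {2, 3} × {85}, {2, 3} × {86}, {1, 2, 3} × {85}, {1, 2, 3} × {86}, {1, 2} × {85, 86}, {2, 3} × {85, 86}, {1, 2, 3} × {85, 86}}; |τ_{X×Y}| = 36.

Enumerate products U × V with U ∈ τ_X, V ∈ τ_Y (deduplicated):
  ∅ × ∅ = {} (∅)
  {1} × {85} = {(1,85)}
  {1} × {86} = {(1,86)}
  {2} × {85} = {(2,85)}
  {2} × {86} = {(2,86)}
  {1} × {85, 86} = {(1,85), (1,86)}
  {1, 2} × {85} = {(1,85), (2,85)}
  {1, 2} × {86} = {(1,86), (2,86)}
  {2} × {85, 86} = {(2,85), (2,86)}
  {2, 3} × {85} = {(2,85), (3,85)}
  {2, 3} × {86} = {(2,86), (3,86)}
  {1, 2, 3} × {85} = {(1,85), (2,85), (3,85)}
  {1, 2, 3} × {86} = {(1,86), (2,86), (3,86)}
  {1, 2} × {85, 86} = {(1,85), (1,86), (2,85), (2,86)}
  {2, 3} × {85, 86} = {(2,85), (2,86), (3,85), (3,86)}
  {1, 2, 3} × {85, 86} = {(1,85), (1,86), (2,85), (2,86), (3,85), (3,86)}
These 16 distinct sets form the basis B.
Close under arbitrary unions to get τ_{X×Y}; counting gives |τ_{X×Y}| = 36.


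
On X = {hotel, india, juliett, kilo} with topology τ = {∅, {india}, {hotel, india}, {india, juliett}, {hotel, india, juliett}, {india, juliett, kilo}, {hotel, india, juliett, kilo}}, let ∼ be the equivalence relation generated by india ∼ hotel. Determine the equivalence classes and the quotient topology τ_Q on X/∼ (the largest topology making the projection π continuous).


X/∼ = {[hotel=india], [juliett], [kilo]}; |τ_Q| = 4.

Equivalence classes: [hotel=india], [juliett], [kilo].
Quotient map π: X → X/∼ sends hotel ↦ [hotel=india], india ↦ [hotel=india], juliett ↦ [juliett], kilo ↦ [kilo].
For each subset V ⊆ X/∼, compute π^{-1}(V) ⊆ X and check whether π^{-1}(V) ∈ τ. V is open in τ_Q iff π^{-1}(V) ∈ τ.
  V = {}: π^{-1}(V) = ∅ ∈ τ ✓.
  V = {[hotel=india]}: π^{-1}(V) = {hotel, india} ∈ τ ✓.
  V = {[juliett]}: π^{-1}(V) = {juliett} ∉ τ ✗.
  V = {[hotel=india], [juliett]}: π^{-1}(V) = {hotel, india, juliett} ∈ τ ✓.
  V = {[kilo]}: π^{-1}(V) = {kilo} ∉ τ ✗.
  V = {[hotel=india], [kilo]}: π^{-1}(V) = {hotel, india, kilo} ∉ τ ✗.
  V = {[juliett], [kilo]}: π^{-1}(V) = {juliett, kilo} ∉ τ ✗.
  V = {[hotel=india], [juliett], [kilo]}: π^{-1}(V) = {hotel, india, juliett, kilo} ∈ τ ✓.
Open sets in the quotient: τ_Q = {{}, {[hotel=india]}, {[hotel=india], [juliett]}, {[hotel=india], [juliett], [kilo]}} (4 elements).


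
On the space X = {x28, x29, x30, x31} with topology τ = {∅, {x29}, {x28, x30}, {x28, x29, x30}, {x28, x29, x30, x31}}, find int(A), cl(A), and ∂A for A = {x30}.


int(A) = ∅, cl(A) = {x28, x30, x31}, ∂A = {x28, x30, x31}.

Closed sets in (X, τ) are complements of opens:
  closed(X, τ) = {∅, {x31}, {x29, x31}, {x28, x30, x31}, {x28, x29, x30, x31}}.
int(A) = ⋃ {U ∈ τ : U ⊆ A}. Opens contained in A: ∅.
Taking the union of these: int(A) = ∅.
cl(A) = ⋂ {C closed : A ⊆ C}. Closed sets containing A: {x28, x30, x31}, {x28, x29, x30, x31}.
Intersecting these: cl(A) = {x28, x30, x31}.
∂A = cl(A) ∖ int(A) = {x28, x30, x31} ∖ ∅ = {x28, x30, x31}.


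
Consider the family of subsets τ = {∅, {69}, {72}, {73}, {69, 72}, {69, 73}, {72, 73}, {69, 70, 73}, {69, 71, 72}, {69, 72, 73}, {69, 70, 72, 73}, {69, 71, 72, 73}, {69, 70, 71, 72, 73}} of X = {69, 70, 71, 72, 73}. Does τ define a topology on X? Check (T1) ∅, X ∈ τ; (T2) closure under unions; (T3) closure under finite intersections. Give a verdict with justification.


τ IS a topology on X.

Axiom (T1): ∅ ∈ τ? Yes; X ∈ τ? Yes.
Axiom (T2/T3): check pairwise unions and intersections of members of τ.
All pairwise intersections and unions checked — each lies in τ. Therefore τ satisfies (T1), (T2), (T3): it IS a topology on X.


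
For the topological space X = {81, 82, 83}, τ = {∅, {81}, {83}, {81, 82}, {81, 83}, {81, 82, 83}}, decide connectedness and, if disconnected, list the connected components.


(X, τ) is disconnected; components = [{83}, {81, 82}].

Find clopen sets (U ∈ τ with X ∖ U ∈ τ):
  U = ∅, X ∖ U = {81, 82, 83} — both open, so U is clopen.
  U = {83}, X ∖ U = {81, 82} — both open, so U is clopen.
  U = {81, 82}, X ∖ U = {83} — both open, so U is clopen.
  U = {81, 82, 83}, X ∖ U = ∅ — both open, so U is clopen.
Nontrivial clopen(s) exist: e.g. {83}. So (X, τ) is disconnected.
Compute connected components by grouping points that agree on all clopens:
  component: {83}
  component: {81, 82}


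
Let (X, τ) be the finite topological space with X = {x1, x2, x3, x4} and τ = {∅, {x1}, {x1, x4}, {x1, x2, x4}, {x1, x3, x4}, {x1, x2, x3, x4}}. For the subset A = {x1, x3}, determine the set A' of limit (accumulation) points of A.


A' = {x2, x3, x4}

For each x ∈ X, list the open sets U ∈ τ with x ∈ U, then check whether U ∩ (A ∖ {x}) ≠ ∅ for every such U.
  x = x1: open {x1} ∋ x has {x1} ∩ (A ∖ {x1}) = ∅, so x is NOT a limit point.
  x = x2: opens ∋ x are {x1, x2, x4}, {x1, x2, x3, x4}; each meets A ∖ {x2}, so x IS a limit point.
  x = x3: opens ∋ x are {x1, x3, x4}, {x1, x2, x3, x4}; each meets A ∖ {x3}, so x IS a limit point.
  x = x4: opens ∋ x are {x1, x4}, {x1, x2, x4}, {x1, x3, x4}, {x1, x2, x3, x4}; each meets A ∖ {x4}, so x IS a limit point.
Collecting: A' = {x2, x3, x4}.


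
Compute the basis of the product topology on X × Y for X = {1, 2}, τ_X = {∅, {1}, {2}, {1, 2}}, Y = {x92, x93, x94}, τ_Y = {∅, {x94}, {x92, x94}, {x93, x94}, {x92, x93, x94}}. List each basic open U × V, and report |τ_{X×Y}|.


Basis B = {∅ × ∅, {1} × {x94}, {2} × {x94}, {1} × {x92, x94}, {1} × {x93, x94}, {1, 2} × {x94}, {2} × {x92, x94}, {2} × {x93, x94}, {1} × {x92, x93, x94}, {2} × {x92, x93, x94}, {1, 2} × {x92, x94}, {1, 2} × {x93, x94}, {1, 2} × {x92, x93, x94}}; |τ_{X×Y}| = 25.

Enumerate products U × V with U ∈ τ_X, V ∈ τ_Y (deduplicated):
  ∅ × ∅ = {} (∅)
  {1} × {x94} = {(1,x94)}
  {2} × {x94} = {(2,x94)}
  {1} × {x92, x94} = {(1,x92), (1,x94)}
  {1} × {x93, x94} = {(1,x93), (1,x94)}
  {1, 2} × {x94} = {(1,x94), (2,x94)}
  {2} × {x92, x94} = {(2,x92), (2,x94)}
  {2} × {x93, x94} = {(2,x93), (2,x94)}
  {1} × {x92, x93, x94} = {(1,x92), (1,x93), (1,x94)}
  {2} × {x92, x93, x94} = {(2,x92), (2,x93), (2,x94)}
  {1, 2} × {x92, x94} = {(1,x92), (1,x94), (2,x92), (2,x94)}
  {1, 2} × {x93, x94} = {(1,x93), (1,x94), (2,x93), (2,x94)}
  {1, 2} × {x92, x93, x94} = {(1,x92), (1,x93), (1,x94), (2,x92), (2,x93), (2,x94)}
These 13 distinct sets form the basis B.
Close under arbitrary unions to get τ_{X×Y}; counting gives |τ_{X×Y}| = 25.


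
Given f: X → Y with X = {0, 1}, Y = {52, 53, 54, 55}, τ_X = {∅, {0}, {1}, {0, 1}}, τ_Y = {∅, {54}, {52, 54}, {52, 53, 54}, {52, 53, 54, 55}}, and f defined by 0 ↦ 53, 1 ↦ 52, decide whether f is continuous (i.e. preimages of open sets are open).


f IS continuous.

Compute f^{-1}(U) for each U ∈ τ_Y:
  U = ∅: f^{-1}(U) = ∅ ∈ τ_X ✓.
  U = {54}: f^{-1}(U) = ∅ ∈ τ_X ✓.
  U = {52, 54}: f^{-1}(U) = {1} ∈ τ_X ✓.
  U = {52, 53, 54}: f^{-1}(U) = {0, 1} ∈ τ_X ✓.
  U = {52, 53, 54, 55}: f^{-1}(U) = {0, 1} ∈ τ_X ✓.
Every preimage lies in τ_X, so f IS continuous.


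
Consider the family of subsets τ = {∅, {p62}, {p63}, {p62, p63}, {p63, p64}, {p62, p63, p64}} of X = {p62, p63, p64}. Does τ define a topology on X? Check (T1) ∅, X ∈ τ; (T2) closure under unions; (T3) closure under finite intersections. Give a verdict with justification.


τ IS a topology on X.

Axiom (T1): ∅ ∈ τ? Yes; X ∈ τ? Yes.
Axiom (T2/T3): check pairwise unions and intersections of members of τ.
All pairwise intersections and unions checked — each lies in τ. Therefore τ satisfies (T1), (T2), (T3): it IS a topology on X.


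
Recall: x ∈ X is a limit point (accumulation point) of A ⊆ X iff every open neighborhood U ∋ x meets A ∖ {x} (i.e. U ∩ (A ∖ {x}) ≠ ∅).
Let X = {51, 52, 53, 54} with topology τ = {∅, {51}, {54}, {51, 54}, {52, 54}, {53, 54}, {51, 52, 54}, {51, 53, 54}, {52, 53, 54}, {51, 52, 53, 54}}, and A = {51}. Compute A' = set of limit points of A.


A' = ∅

For each x ∈ X, list the open sets U ∈ τ with x ∈ U, then check whether U ∩ (A ∖ {x}) ≠ ∅ for every such U.
  x = 51: open {51} ∋ x has {51} ∩ (A ∖ {51}) = ∅, so x is NOT a limit point.
  x = 52: open {52, 54} ∋ x has {52, 54} ∩ (A ∖ {52}) = ∅, so x is NOT a limit point.
  x = 53: open {53, 54} ∋ x has {53, 54} ∩ (A ∖ {53}) = ∅, so x is NOT a limit point.
  x = 54: open {54} ∋ x has {54} ∩ (A ∖ {54}) = ∅, so x is NOT a limit point.
Collecting: A' = ∅.


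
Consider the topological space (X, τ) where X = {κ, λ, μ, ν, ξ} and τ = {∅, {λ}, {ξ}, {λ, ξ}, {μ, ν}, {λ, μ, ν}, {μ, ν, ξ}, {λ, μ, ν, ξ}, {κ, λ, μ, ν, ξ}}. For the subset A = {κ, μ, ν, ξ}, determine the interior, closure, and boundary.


int(A) = {μ, ν, ξ}, cl(A) = {κ, μ, ν, ξ}, ∂A = {κ}.

Closed sets in (X, τ) are complements of opens:
  closed(X, τ) = {∅, {κ}, {κ, λ}, {κ, ξ}, {κ, λ, ξ}, {κ, μ, ν}, {κ, λ, μ, ν}, {κ, μ, ν, ξ}, {κ, λ, μ, ν, ξ}}.
int(A) = ⋃ {U ∈ τ : U ⊆ A}. Opens contained in A: ∅, {ξ}, {μ, ν}, {μ, ν, ξ}.
Taking the union of these: int(A) = {μ, ν, ξ}.
cl(A) = ⋂ {C closed : A ⊆ C}. Closed sets containing A: {κ, μ, ν, ξ}, {κ, λ, μ, ν, ξ}.
Intersecting these: cl(A) = {κ, μ, ν, ξ}.
∂A = cl(A) ∖ int(A) = {κ, μ, ν, ξ} ∖ {μ, ν, ξ} = {κ}.


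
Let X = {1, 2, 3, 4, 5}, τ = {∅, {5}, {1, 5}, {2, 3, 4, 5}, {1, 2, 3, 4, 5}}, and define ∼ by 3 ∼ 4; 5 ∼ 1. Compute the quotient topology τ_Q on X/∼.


X/∼ = {[1=5], [2], [3=4]}; |τ_Q| = 3.

Equivalence classes: [1=5], [2], [3=4].
Quotient map π: X → X/∼ sends 1 ↦ [1=5], 2 ↦ [2], 3 ↦ [3=4], 4 ↦ [3=4], 5 ↦ [1=5].
For each subset V ⊆ X/∼, compute π^{-1}(V) ⊆ X and check whether π^{-1}(V) ∈ τ. V is open in τ_Q iff π^{-1}(V) ∈ τ.
  V = {}: π^{-1}(V) = ∅ ∈ τ ✓.
  V = {[1=5]}: π^{-1}(V) = {1, 5} ∈ τ ✓.
  V = {[2]}: π^{-1}(V) = {2} ∉ τ ✗.
  V = {[1=5], [2]}: π^{-1}(V) = {1, 2, 5} ∉ τ ✗.
  V = {[3=4]}: π^{-1}(V) = {3, 4} ∉ τ ✗.
  V = {[1=5], [3=4]}: π^{-1}(V) = {1, 3, 4, 5} ∉ τ ✗.
  V = {[2], [3=4]}: π^{-1}(V) = {2, 3, 4} ∉ τ ✗.
  V = {[1=5], [2], [3=4]}: π^{-1}(V) = {1, 2, 3, 4, 5} ∈ τ ✓.
Open sets in the quotient: τ_Q = {{}, {[1=5]}, {[1=5], [2], [3=4]}} (3 elements).


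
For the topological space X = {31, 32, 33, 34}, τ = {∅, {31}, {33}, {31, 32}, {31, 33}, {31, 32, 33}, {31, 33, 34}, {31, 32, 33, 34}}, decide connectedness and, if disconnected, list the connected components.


(X, τ) is connected.

Find clopen sets (U ∈ τ with X ∖ U ∈ τ):
  U = ∅, X ∖ U = {31, 32, 33, 34} — both open, so U is clopen.
  U = {31, 32, 33, 34}, X ∖ U = ∅ — both open, so U is clopen.
Only trivial clopens (∅ and X) exist, so (X, τ) is connected.
Compute connected components by grouping points that agree on all clopens:
  component: {31, 32, 33, 34}


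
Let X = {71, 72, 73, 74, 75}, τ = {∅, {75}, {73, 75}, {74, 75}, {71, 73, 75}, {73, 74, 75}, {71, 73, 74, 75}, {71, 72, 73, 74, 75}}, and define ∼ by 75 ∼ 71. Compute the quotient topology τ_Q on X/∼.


X/∼ = {[71=75], [72], [73], [74]}; |τ_Q| = 4.

Equivalence classes: [71=75], [72], [73], [74].
Quotient map π: X → X/∼ sends 71 ↦ [71=75], 72 ↦ [72], 73 ↦ [73], 74 ↦ [74], 75 ↦ [71=75].
For each subset V ⊆ X/∼, compute π^{-1}(V) ⊆ X and check whether π^{-1}(V) ∈ τ. V is open in τ_Q iff π^{-1}(V) ∈ τ.
  V = {}: π^{-1}(V) = ∅ ∈ τ ✓.
  V = {[71=75]}: π^{-1}(V) = {71, 75} ∉ τ ✗.
  V = {[72]}: π^{-1}(V) = {72} ∉ τ ✗.
  V = {[71=75], [72]}: π^{-1}(V) = {71, 72, 75} ∉ τ ✗.
  V = {[73]}: π^{-1}(V) = {73} ∉ τ ✗.
  V = {[71=75], [73]}: π^{-1}(V) = {71, 73, 75} ∈ τ ✓.
  V = {[72], [73]}: π^{-1}(V) = {72, 73} ∉ τ ✗.
  V = {[71=75], [72], [73]}: π^{-1}(V) = {71, 72, 73, 75} ∉ τ ✗.
  V = {[74]}: π^{-1}(V) = {74} ∉ τ ✗.
  V = {[71=75], [74]}: π^{-1}(V) = {71, 74, 75} ∉ τ ✗.
  V = {[72], [74]}: π^{-1}(V) = {72, 74} ∉ τ ✗.
  V = {[71=75], [72], [74]}: π^{-1}(V) = {71, 72, 74, 75} ∉ τ ✗.
  V = {[73], [74]}: π^{-1}(V) = {73, 74} ∉ τ ✗.
  V = {[71=75], [73], [74]}: π^{-1}(V) = {71, 73, 74, 75} ∈ τ ✓.
  V = {[72], [73], [74]}: π^{-1}(V) = {72, 73, 74} ∉ τ ✗.
  V = {[71=75], [72], [73], [74]}: π^{-1}(V) = {71, 72, 73, 74, 75} ∈ τ ✓.
Open sets in the quotient: τ_Q = {{}, {[71=75], [73]}, {[71=75], [73], [74]}, {[71=75], [72], [73], [74]}} (4 elements).


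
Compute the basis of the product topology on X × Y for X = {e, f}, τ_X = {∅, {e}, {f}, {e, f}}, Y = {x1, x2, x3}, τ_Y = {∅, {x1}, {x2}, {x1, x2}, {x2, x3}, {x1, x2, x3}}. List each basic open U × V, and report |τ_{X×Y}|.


Basis B = {∅ × ∅, {e} × {x1}, {e} × {x2}, {f} × {x1}, {f} × {x2}, {e} × {x1, x2}, {e, f} × {x1}, {e} × {x2, x3}, {e, f} × {x2}, {f} × {x1, x2}, {f} × {x2, x3}, {e} × {x1, x2, x3}, {f} × {x1, x2, x3}, {e, f} × {x1, x2}, {e, f} × {x2, x3}, {e, f} × {x1, x2, x3}}; |τ_{X×Y}| = 36.

Enumerate products U × V with U ∈ τ_X, V ∈ τ_Y (deduplicated):
  ∅ × ∅ = {} (∅)
  {e} × {x1} = {(e,x1)}
  {e} × {x2} = {(e,x2)}
  {f} × {x1} = {(f,x1)}
  {f} × {x2} = {(f,x2)}
  {e} × {x1, x2} = {(e,x1), (e,x2)}
  {e, f} × {x1} = {(e,x1), (f,x1)}
  {e} × {x2, x3} = {(e,x2), (e,x3)}
  {e, f} × {x2} = {(e,x2), (f,x2)}
  {f} × {x1, x2} = {(f,x1), (f,x2)}
  {f} × {x2, x3} = {(f,x2), (f,x3)}
  {e} × {x1, x2, x3} = {(e,x1), (e,x2), (e,x3)}
  {f} × {x1, x2, x3} = {(f,x1), (f,x2), (f,x3)}
  {e, f} × {x1, x2} = {(e,x1), (e,x2), (f,x1), (f,x2)}
  {e, f} × {x2, x3} = {(e,x2), (e,x3), (f,x2), (f,x3)}
  {e, f} × {x1, x2, x3} = {(e,x1), (e,x2), (e,x3), (f,x1), (f,x2), (f,x3)}
These 16 distinct sets form the basis B.
Close under arbitrary unions to get τ_{X×Y}; counting gives |τ_{X×Y}| = 36.


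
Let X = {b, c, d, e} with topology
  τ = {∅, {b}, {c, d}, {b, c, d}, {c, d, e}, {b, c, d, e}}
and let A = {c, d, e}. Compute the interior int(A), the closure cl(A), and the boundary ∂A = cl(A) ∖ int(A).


int(A) = {c, d, e}, cl(A) = {c, d, e}, ∂A = ∅.

Closed sets in (X, τ) are complements of opens:
  closed(X, τ) = {∅, {b}, {e}, {b, e}, {c, d, e}, {b, c, d, e}}.
int(A) = ⋃ {U ∈ τ : U ⊆ A}. Opens contained in A: ∅, {c, d}, {c, d, e}.
Taking the union of these: int(A) = {c, d, e}.
cl(A) = ⋂ {C closed : A ⊆ C}. Closed sets containing A: {c, d, e}, {b, c, d, e}.
Intersecting these: cl(A) = {c, d, e}.
∂A = cl(A) ∖ int(A) = {c, d, e} ∖ {c, d, e} = ∅.


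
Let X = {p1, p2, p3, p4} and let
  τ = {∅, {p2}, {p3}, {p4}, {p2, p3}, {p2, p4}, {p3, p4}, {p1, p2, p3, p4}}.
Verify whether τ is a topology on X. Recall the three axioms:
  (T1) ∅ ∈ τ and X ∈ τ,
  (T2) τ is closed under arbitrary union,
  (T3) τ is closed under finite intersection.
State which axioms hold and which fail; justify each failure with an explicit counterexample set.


τ is NOT a topology on X.

Axiom (T1): ∅ ∈ τ? Yes; X ∈ τ? Yes.
Axiom (T2/T3): check pairwise unions and intersections of members of τ.
Counterexample for (T2): {p2} ∪ {p3, p4} = {p2, p3, p4} ∉ τ. Therefore τ is NOT a topology.


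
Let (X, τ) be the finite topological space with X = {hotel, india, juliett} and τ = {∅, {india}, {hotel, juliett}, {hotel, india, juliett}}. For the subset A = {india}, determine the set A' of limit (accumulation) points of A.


A' = ∅

For each x ∈ X, list the open sets U ∈ τ with x ∈ U, then check whether U ∩ (A ∖ {x}) ≠ ∅ for every such U.
  x = hotel: open {hotel, juliett} ∋ x has {hotel, juliett} ∩ (A ∖ {hotel}) = ∅, so x is NOT a limit point.
  x = india: open {india} ∋ x has {india} ∩ (A ∖ {india}) = ∅, so x is NOT a limit point.
  x = juliett: open {hotel, juliett} ∋ x has {hotel, juliett} ∩ (A ∖ {juliett}) = ∅, so x is NOT a limit point.
Collecting: A' = ∅.


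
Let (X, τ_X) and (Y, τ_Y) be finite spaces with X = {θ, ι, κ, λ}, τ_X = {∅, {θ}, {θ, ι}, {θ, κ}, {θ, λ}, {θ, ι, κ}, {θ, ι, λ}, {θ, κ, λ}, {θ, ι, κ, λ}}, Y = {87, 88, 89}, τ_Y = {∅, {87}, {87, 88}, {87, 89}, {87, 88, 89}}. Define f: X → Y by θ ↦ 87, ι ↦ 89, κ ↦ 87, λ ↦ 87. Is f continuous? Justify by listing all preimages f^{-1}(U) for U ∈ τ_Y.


f IS continuous.

Compute f^{-1}(U) for each U ∈ τ_Y:
  U = ∅: f^{-1}(U) = ∅ ∈ τ_X ✓.
  U = {87}: f^{-1}(U) = {θ, κ, λ} ∈ τ_X ✓.
  U = {87, 88}: f^{-1}(U) = {θ, κ, λ} ∈ τ_X ✓.
  U = {87, 89}: f^{-1}(U) = {θ, ι, κ, λ} ∈ τ_X ✓.
  U = {87, 88, 89}: f^{-1}(U) = {θ, ι, κ, λ} ∈ τ_X ✓.
Every preimage lies in τ_X, so f IS continuous.


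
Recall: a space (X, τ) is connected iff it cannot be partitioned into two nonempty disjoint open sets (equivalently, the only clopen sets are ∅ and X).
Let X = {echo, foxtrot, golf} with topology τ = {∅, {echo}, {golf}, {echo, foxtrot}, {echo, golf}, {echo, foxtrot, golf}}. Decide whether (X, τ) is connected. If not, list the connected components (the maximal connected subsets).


(X, τ) is disconnected; components = [{golf}, {echo, foxtrot}].

Find clopen sets (U ∈ τ with X ∖ U ∈ τ):
  U = ∅, X ∖ U = {echo, foxtrot, golf} — both open, so U is clopen.
  U = {golf}, X ∖ U = {echo, foxtrot} — both open, so U is clopen.
  U = {echo, foxtrot}, X ∖ U = {golf} — both open, so U is clopen.
  U = {echo, foxtrot, golf}, X ∖ U = ∅ — both open, so U is clopen.
Nontrivial clopen(s) exist: e.g. {golf}. So (X, τ) is disconnected.
Compute connected components by grouping points that agree on all clopens:
  component: {golf}
  component: {echo, foxtrot}


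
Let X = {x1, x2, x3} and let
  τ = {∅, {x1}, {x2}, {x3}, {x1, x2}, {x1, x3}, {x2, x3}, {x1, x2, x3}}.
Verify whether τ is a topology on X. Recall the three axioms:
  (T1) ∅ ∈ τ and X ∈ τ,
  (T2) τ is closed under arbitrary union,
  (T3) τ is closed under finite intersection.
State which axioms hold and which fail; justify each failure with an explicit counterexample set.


τ IS a topology on X.

Axiom (T1): ∅ ∈ τ? Yes; X ∈ τ? Yes.
Axiom (T2/T3): check pairwise unions and intersections of members of τ.
All pairwise intersections and unions checked — each lies in τ. Therefore τ satisfies (T1), (T2), (T3): it IS a topology on X.


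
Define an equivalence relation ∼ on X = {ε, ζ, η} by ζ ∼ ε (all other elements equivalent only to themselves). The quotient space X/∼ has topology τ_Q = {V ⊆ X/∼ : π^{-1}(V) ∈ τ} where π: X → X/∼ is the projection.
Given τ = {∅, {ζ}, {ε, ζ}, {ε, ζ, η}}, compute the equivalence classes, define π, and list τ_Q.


X/∼ = {[ε=ζ], [η]}; |τ_Q| = 3.

Equivalence classes: [ε=ζ], [η].
Quotient map π: X → X/∼ sends ε ↦ [ε=ζ], ζ ↦ [ε=ζ], η ↦ [η].
For each subset V ⊆ X/∼, compute π^{-1}(V) ⊆ X and check whether π^{-1}(V) ∈ τ. V is open in τ_Q iff π^{-1}(V) ∈ τ.
  V = {}: π^{-1}(V) = ∅ ∈ τ ✓.
  V = {[ε=ζ]}: π^{-1}(V) = {ε, ζ} ∈ τ ✓.
  V = {[η]}: π^{-1}(V) = {η} ∉ τ ✗.
  V = {[ε=ζ], [η]}: π^{-1}(V) = {ε, ζ, η} ∈ τ ✓.
Open sets in the quotient: τ_Q = {{}, {[ε=ζ]}, {[ε=ζ], [η]}} (3 elements).


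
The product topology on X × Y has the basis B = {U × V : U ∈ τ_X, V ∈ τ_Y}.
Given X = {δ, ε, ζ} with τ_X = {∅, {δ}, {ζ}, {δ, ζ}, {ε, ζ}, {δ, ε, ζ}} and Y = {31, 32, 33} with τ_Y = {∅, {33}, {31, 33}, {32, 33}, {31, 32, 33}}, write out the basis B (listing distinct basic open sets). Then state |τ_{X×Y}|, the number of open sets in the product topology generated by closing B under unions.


Basis B = {∅ × ∅, {δ} × {33}, {ζ} × {33}, {δ} × {31, 33}, {δ} × {32, 33}, {δ, ζ} × {33}, {ε, ζ} × {33}, {ζ} × {31, 33}, {ζ} × {32, 33}, {δ} × {31, 32, 33}, {δ, ε, ζ} × {33}, {ζ} × {31, 32, 33}, {δ, ζ} × {31, 33}, {δ, ζ} × {32, 33}, {ε, ζ} × {31, 33}, {ε, ζ} × {32, 33}, {δ, ζ} × {31, 32, 33}, {δ, ε, ζ} × {31, 33}, {δ, ε, ζ} × {32, 33}, {ε, ζ} × {31, 32, 33}, {δ, ε, ζ} × {31, 32, 33}}; |τ_{X×Y}| = 70.

Enumerate products U × V with U ∈ τ_X, V ∈ τ_Y (deduplicated):
  ∅ × ∅ = {} (∅)
  {δ} × {33} = {(δ,33)}
  {ζ} × {33} = {(ζ,33)}
  {δ} × {31, 33} = {(δ,31), (δ,33)}
  {δ} × {32, 33} = {(δ,32), (δ,33)}
  {δ, ζ} × {33} = {(δ,33), (ζ,33)}
  {ε, ζ} × {33} = {(ε,33), (ζ,33)}
  {ζ} × {31, 33} = {(ζ,31), (ζ,33)}
  {ζ} × {32, 33} = {(ζ,32), (ζ,33)}
  {δ} × {31, 32, 33} = {(δ,31), (δ,32), (δ,33)}
  {δ, ε, ζ} × {33} = {(δ,33), (ε,33), (ζ,33)}
  {ζ} × {31, 32, 33} = {(ζ,31), (ζ,32), (ζ,33)}
  {δ, ζ} × {31, 33} = {(δ,31), (δ,33), (ζ,31), (ζ,33)}
  {δ, ζ} × {32, 33} = {(δ,32), (δ,33), (ζ,32), (ζ,33)}
  {ε, ζ} × {31, 33} = {(ε,31), (ε,33), (ζ,31), (ζ,33)}
  {ε, ζ} × {32, 33} = {(ε,32), (ε,33), (ζ,32), (ζ,33)}
  {δ, ζ} × {31, 32, 33} = {(δ,31), (δ,32), (δ,33), (ζ,31), (ζ,32), (ζ,33)}
  {δ, ε, ζ} × {31, 33} = {(δ,31), (δ,33), (ε,31), (ε,33), (ζ,31), (ζ,33)}
  {δ, ε, ζ} × {32, 33} = {(δ,32), (δ,33), (ε,32), (ε,33), (ζ,32), (ζ,33)}
  {ε, ζ} × {31, 32, 33} = {(ε,31), (ε,32), (ε,33), (ζ,31), (ζ,32), (ζ,33)}
  {δ, ε, ζ} × {31, 32, 33} = {(δ,31), (δ,32), (δ,33), (ε,31), (ε,32), (ε,33), (ζ,31), (ζ,32), (ζ,33)}
These 21 distinct sets form the basis B.
Close under arbitrary unions to get τ_{X×Y}; counting gives |τ_{X×Y}| = 70.


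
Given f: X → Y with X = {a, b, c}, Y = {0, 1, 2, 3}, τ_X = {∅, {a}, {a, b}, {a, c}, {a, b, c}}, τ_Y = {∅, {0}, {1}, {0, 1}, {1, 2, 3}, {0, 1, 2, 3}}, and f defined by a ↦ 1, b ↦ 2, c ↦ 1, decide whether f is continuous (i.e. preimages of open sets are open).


f IS continuous.

Compute f^{-1}(U) for each U ∈ τ_Y:
  U = ∅: f^{-1}(U) = ∅ ∈ τ_X ✓.
  U = {0}: f^{-1}(U) = ∅ ∈ τ_X ✓.
  U = {1}: f^{-1}(U) = {a, c} ∈ τ_X ✓.
  U = {0, 1}: f^{-1}(U) = {a, c} ∈ τ_X ✓.
  U = {1, 2, 3}: f^{-1}(U) = {a, b, c} ∈ τ_X ✓.
  U = {0, 1, 2, 3}: f^{-1}(U) = {a, b, c} ∈ τ_X ✓.
Every preimage lies in τ_X, so f IS continuous.


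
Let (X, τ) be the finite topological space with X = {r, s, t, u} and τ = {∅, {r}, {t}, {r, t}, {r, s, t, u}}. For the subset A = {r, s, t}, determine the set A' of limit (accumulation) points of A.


A' = {s, u}

For each x ∈ X, list the open sets U ∈ τ with x ∈ U, then check whether U ∩ (A ∖ {x}) ≠ ∅ for every such U.
  x = r: open {r} ∋ x has {r} ∩ (A ∖ {r}) = ∅, so x is NOT a limit point.
  x = s: opens ∋ x are {r, s, t, u}; each meets A ∖ {s}, so x IS a limit point.
  x = t: open {t} ∋ x has {t} ∩ (A ∖ {t}) = ∅, so x is NOT a limit point.
  x = u: opens ∋ x are {r, s, t, u}; each meets A ∖ {u}, so x IS a limit point.
Collecting: A' = {s, u}.


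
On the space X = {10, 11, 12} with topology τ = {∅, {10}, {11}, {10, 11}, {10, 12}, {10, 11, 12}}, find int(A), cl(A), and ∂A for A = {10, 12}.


int(A) = {10, 12}, cl(A) = {10, 12}, ∂A = ∅.

Closed sets in (X, τ) are complements of opens:
  closed(X, τ) = {∅, {11}, {12}, {10, 12}, {11, 12}, {10, 11, 12}}.
int(A) = ⋃ {U ∈ τ : U ⊆ A}. Opens contained in A: ∅, {10}, {10, 12}.
Taking the union of these: int(A) = {10, 12}.
cl(A) = ⋂ {C closed : A ⊆ C}. Closed sets containing A: {10, 12}, {10, 11, 12}.
Intersecting these: cl(A) = {10, 12}.
∂A = cl(A) ∖ int(A) = {10, 12} ∖ {10, 12} = ∅.


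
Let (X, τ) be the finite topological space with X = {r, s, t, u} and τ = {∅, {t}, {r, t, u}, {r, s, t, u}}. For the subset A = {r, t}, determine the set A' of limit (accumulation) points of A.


A' = {r, s, u}

For each x ∈ X, list the open sets U ∈ τ with x ∈ U, then check whether U ∩ (A ∖ {x}) ≠ ∅ for every such U.
  x = r: opens ∋ x are {r, t, u}, {r, s, t, u}; each meets A ∖ {r}, so x IS a limit point.
  x = s: opens ∋ x are {r, s, t, u}; each meets A ∖ {s}, so x IS a limit point.
  x = t: open {t} ∋ x has {t} ∩ (A ∖ {t}) = ∅, so x is NOT a limit point.
  x = u: opens ∋ x are {r, t, u}, {r, s, t, u}; each meets A ∖ {u}, so x IS a limit point.
Collecting: A' = {r, s, u}.


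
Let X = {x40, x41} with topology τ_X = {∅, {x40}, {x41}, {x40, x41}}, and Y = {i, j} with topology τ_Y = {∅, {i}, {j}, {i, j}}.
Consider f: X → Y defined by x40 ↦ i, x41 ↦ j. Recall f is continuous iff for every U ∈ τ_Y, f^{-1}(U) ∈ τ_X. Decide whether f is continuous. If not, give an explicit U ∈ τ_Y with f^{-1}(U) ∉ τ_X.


f IS continuous.

Compute f^{-1}(U) for each U ∈ τ_Y:
  U = ∅: f^{-1}(U) = ∅ ∈ τ_X ✓.
  U = {i}: f^{-1}(U) = {x40} ∈ τ_X ✓.
  U = {j}: f^{-1}(U) = {x41} ∈ τ_X ✓.
  U = {i, j}: f^{-1}(U) = {x40, x41} ∈ τ_X ✓.
Every preimage lies in τ_X, so f IS continuous.


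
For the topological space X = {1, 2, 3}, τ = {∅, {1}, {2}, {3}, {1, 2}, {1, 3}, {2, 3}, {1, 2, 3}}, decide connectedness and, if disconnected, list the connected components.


(X, τ) is disconnected; components = [{1}, {2}, {3}].

Find clopen sets (U ∈ τ with X ∖ U ∈ τ):
  U = ∅, X ∖ U = {1, 2, 3} — both open, so U is clopen.
  U = {1}, X ∖ U = {2, 3} — both open, so U is clopen.
  U = {2}, X ∖ U = {1, 3} — both open, so U is clopen.
  U = {3}, X ∖ U = {1, 2} — both open, so U is clopen.
  U = {1, 2}, X ∖ U = {3} — both open, so U is clopen.
  U = {1, 3}, X ∖ U = {2} — both open, so U is clopen.
  U = {2, 3}, X ∖ U = {1} — both open, so U is clopen.
  U = {1, 2, 3}, X ∖ U = ∅ — both open, so U is clopen.
Nontrivial clopen(s) exist: e.g. {2}. So (X, τ) is disconnected.
Compute connected components by grouping points that agree on all clopens:
  component: {1}
  component: {2}
  component: {3}


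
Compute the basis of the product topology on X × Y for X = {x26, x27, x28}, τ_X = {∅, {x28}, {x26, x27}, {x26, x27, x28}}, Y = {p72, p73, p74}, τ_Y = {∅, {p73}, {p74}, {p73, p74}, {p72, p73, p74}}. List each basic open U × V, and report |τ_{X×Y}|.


Basis B = {∅ × ∅, {x28} × {p73}, {x28} × {p74}, {x26, x27} × {p73}, {x26, x27} × {p74}, {x28} × {p73, p74}, {x26, x27, x28} × {p73}, {x26, x27, x28} × {p74}, {x28} × {p72, p73, p74}, {x26, x27} × {p73, p74}, {x26, x27} × {p72, p73, p74}, {x26, x27, x28} × {p73, p74}, {x26, x27, x28} × {p72, p73, p74}}; |τ_{X×Y}| = 25.

Enumerate products U × V with U ∈ τ_X, V ∈ τ_Y (deduplicated):
  ∅ × ∅ = {} (∅)
  {x28} × {p73} = {(x28,p73)}
  {x28} × {p74} = {(x28,p74)}
  {x26, x27} × {p73} = {(x26,p73), (x27,p73)}
  {x26, x27} × {p74} = {(x26,p74), (x27,p74)}
  {x28} × {p73, p74} = {(x28,p73), (x28,p74)}
  {x26, x27, x28} × {p73} = {(x26,p73), (x27,p73), (x28,p73)}
  {x26, x27, x28} × {p74} = {(x26,p74), (x27,p74), (x28,p74)}
  {x28} × {p72, p73, p74} = {(x28,p72), (x28,p73), (x28,p74)}
  {x26, x27} × {p73, p74} = {(x26,p73), (x26,p74), (x27,p73), (x27,p74)}
  {x26, x27} × {p72, p73, p74} = {(x26,p72), (x26,p73), (x26,p74), (x27,p72), (x27,p73), (x27,p74)}
  {x26, x27, x28} × {p73, p74} = {(x26,p73), (x26,p74), (x27,p73), (x27,p74), (x28,p73), (x28,p74)}
  {x26, x27, x28} × {p72, p73, p74} = {(x26,p72), (x26,p73), (x26,p74), (x27,p72), (x27,p73), (x27,p74), (x28,p72), (x28,p73), (x28,p74)}
These 13 distinct sets form the basis B.
Close under arbitrary unions to get τ_{X×Y}; counting gives |τ_{X×Y}| = 25.


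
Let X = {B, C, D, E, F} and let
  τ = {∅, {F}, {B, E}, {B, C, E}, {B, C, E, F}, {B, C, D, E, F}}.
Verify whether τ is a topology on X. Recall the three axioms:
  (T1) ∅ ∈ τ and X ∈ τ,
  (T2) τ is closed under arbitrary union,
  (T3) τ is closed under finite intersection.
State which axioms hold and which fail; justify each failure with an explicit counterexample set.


τ is NOT a topology on X.

Axiom (T1): ∅ ∈ τ? Yes; X ∈ τ? Yes.
Axiom (T2/T3): check pairwise unions and intersections of members of τ.
Counterexample for (T2): {F} ∪ {B, E} = {B, E, F} ∉ τ. Therefore τ is NOT a topology.


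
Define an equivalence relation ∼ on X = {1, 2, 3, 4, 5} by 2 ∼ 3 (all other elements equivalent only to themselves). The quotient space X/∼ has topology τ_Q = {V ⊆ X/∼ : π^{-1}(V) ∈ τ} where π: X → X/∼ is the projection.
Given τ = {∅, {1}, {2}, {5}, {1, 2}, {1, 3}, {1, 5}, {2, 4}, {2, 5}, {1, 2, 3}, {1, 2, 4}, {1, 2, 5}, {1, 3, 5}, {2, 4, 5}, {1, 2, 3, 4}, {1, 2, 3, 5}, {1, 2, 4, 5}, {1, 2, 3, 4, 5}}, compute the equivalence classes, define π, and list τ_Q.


X/∼ = {[1], [2=3], [4], [5]}; |τ_Q| = 8.

Equivalence classes: [1], [2=3], [4], [5].
Quotient map π: X → X/∼ sends 1 ↦ [1], 2 ↦ [2=3], 3 ↦ [2=3], 4 ↦ [4], 5 ↦ [5].
For each subset V ⊆ X/∼, compute π^{-1}(V) ⊆ X and check whether π^{-1}(V) ∈ τ. V is open in τ_Q iff π^{-1}(V) ∈ τ.
  V = {}: π^{-1}(V) = ∅ ∈ τ ✓.
  V = {[1]}: π^{-1}(V) = {1} ∈ τ ✓.
  V = {[2=3]}: π^{-1}(V) = {2, 3} ∉ τ ✗.
  V = {[1], [2=3]}: π^{-1}(V) = {1, 2, 3} ∈ τ ✓.
  V = {[4]}: π^{-1}(V) = {4} ∉ τ ✗.
  V = {[1], [4]}: π^{-1}(V) = {1, 4} ∉ τ ✗.
  V = {[2=3], [4]}: π^{-1}(V) = {2, 3, 4} ∉ τ ✗.
  V = {[1], [2=3], [4]}: π^{-1}(V) = {1, 2, 3, 4} ∈ τ ✓.
  V = {[5]}: π^{-1}(V) = {5} ∈ τ ✓.
  V = {[1], [5]}: π^{-1}(V) = {1, 5} ∈ τ ✓.
  V = {[2=3], [5]}: π^{-1}(V) = {2, 3, 5} ∉ τ ✗.
  V = {[1], [2=3], [5]}: π^{-1}(V) = {1, 2, 3, 5} ∈ τ ✓.
  V = {[4], [5]}: π^{-1}(V) = {4, 5} ∉ τ ✗.
  V = {[1], [4], [5]}: π^{-1}(V) = {1, 4, 5} ∉ τ ✗.
  V = {[2=3], [4], [5]}: π^{-1}(V) = {2, 3, 4, 5} ∉ τ ✗.
  V = {[1], [2=3], [4], [5]}: π^{-1}(V) = {1, 2, 3, 4, 5} ∈ τ ✓.
Open sets in the quotient: τ_Q = {{}, {[1]}, {[1], [2=3]}, {[1], [2=3], [4]}, {[5]}, {[1], [5]}, {[1], [2=3], [5]}, {[1], [2=3], [4], [5]}} (8 elements).


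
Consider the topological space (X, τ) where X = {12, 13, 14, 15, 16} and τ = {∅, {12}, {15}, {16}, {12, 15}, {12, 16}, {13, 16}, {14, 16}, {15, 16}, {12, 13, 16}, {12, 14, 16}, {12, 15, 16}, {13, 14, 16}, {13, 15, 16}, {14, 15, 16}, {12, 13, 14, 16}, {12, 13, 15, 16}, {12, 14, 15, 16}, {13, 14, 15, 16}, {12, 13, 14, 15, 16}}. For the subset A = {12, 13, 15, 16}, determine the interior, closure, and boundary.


int(A) = {12, 13, 15, 16}, cl(A) = {12, 13, 14, 15, 16}, ∂A = {14}.

Closed sets in (X, τ) are complements of opens:
  closed(X, τ) = {∅, {12}, {13}, {14}, {15}, {12, 13}, {12, 14}, {12, 15}, {13, 14}, {13, 15}, {14, 15}, {12, 13, 14}, {12, 13, 15}, {12, 14, 15}, {13, 14, 15}, {13, 14, 16}, {12, 13, 14, 15}, {12, 13, 14, 16}, {13, 14, 15, 16}, {12, 13, 14, 15, 16}}.
int(A) = ⋃ {U ∈ τ : U ⊆ A}. Opens contained in A: ∅, {12}, {15}, {16}, {12, 15}, {12, 16}, {13, 16}, {15, 16}, {12, 13, 16}, {12, 15, 16}, {13, 15, 16}, {12, 13, 15, 16}.
Taking the union of these: int(A) = {12, 13, 15, 16}.
cl(A) = ⋂ {C closed : A ⊆ C}. Closed sets containing A: {12, 13, 14, 15, 16}.
Intersecting these: cl(A) = {12, 13, 14, 15, 16}.
∂A = cl(A) ∖ int(A) = {12, 13, 14, 15, 16} ∖ {12, 13, 15, 16} = {14}.


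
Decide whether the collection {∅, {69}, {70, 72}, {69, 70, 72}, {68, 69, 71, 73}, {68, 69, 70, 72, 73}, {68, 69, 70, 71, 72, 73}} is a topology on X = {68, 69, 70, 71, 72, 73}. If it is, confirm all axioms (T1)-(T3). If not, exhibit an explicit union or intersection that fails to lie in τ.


τ is NOT a topology on X.

Axiom (T1): ∅ ∈ τ? Yes; X ∈ τ? Yes.
Axiom (T2/T3): check pairwise unions and intersections of members of τ.
Counterexample for (T3): {68, 69, 71, 73} ∩ {68, 69, 70, 72, 73} = {68, 69, 73} ∉ τ. Therefore τ is NOT a topology.


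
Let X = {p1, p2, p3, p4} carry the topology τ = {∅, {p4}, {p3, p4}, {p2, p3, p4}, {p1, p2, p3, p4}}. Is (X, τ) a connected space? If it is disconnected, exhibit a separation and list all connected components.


(X, τ) is connected.

Find clopen sets (U ∈ τ with X ∖ U ∈ τ):
  U = ∅, X ∖ U = {p1, p2, p3, p4} — both open, so U is clopen.
  U = {p1, p2, p3, p4}, X ∖ U = ∅ — both open, so U is clopen.
Only trivial clopens (∅ and X) exist, so (X, τ) is connected.
Compute connected components by grouping points that agree on all clopens:
  component: {p1, p2, p3, p4}


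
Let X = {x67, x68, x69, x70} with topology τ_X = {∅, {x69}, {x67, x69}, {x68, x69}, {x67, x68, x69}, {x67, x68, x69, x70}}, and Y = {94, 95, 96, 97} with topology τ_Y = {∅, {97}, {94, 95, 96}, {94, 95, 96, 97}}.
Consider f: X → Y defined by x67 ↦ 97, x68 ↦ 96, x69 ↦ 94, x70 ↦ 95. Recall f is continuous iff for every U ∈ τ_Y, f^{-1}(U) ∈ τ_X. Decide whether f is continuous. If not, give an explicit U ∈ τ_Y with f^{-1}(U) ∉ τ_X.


f is NOT continuous.

Compute f^{-1}(U) for each U ∈ τ_Y:
  U = ∅: f^{-1}(U) = ∅ ∈ τ_X ✓.
  U = {97}: f^{-1}(U) = {x67} ∉ τ_X ✗.
  U = {94, 95, 96}: f^{-1}(U) = {x68, x69, x70} ∉ τ_X ✗.
  U = {94, 95, 96, 97}: f^{-1}(U) = {x67, x68, x69, x70} ∈ τ_X ✓.
Found U = {97} with f^{-1}(U) = {x67} not in τ_X. Therefore f is NOT continuous.


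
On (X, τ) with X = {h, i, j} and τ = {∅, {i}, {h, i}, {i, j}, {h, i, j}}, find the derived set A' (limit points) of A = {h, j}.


A' = ∅

For each x ∈ X, list the open sets U ∈ τ with x ∈ U, then check whether U ∩ (A ∖ {x}) ≠ ∅ for every such U.
  x = h: open {h, i} ∋ x has {h, i} ∩ (A ∖ {h}) = ∅, so x is NOT a limit point.
  x = i: open {i} ∋ x has {i} ∩ (A ∖ {i}) = ∅, so x is NOT a limit point.
  x = j: open {i, j} ∋ x has {i, j} ∩ (A ∖ {j}) = ∅, so x is NOT a limit point.
Collecting: A' = ∅.


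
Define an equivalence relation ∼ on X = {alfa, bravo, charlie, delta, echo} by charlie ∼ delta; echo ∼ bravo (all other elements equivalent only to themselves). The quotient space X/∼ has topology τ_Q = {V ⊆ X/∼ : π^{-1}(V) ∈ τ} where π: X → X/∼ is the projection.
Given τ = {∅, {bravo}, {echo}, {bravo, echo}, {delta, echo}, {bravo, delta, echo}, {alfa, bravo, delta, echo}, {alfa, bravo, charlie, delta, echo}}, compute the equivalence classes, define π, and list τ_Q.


X/∼ = {[alfa], [bravo=echo], [charlie=delta]}; |τ_Q| = 3.

Equivalence classes: [alfa], [bravo=echo], [charlie=delta].
Quotient map π: X → X/∼ sends alfa ↦ [alfa], bravo ↦ [bravo=echo], charlie ↦ [charlie=delta], delta ↦ [charlie=delta], echo ↦ [bravo=echo].
For each subset V ⊆ X/∼, compute π^{-1}(V) ⊆ X and check whether π^{-1}(V) ∈ τ. V is open in τ_Q iff π^{-1}(V) ∈ τ.
  V = {}: π^{-1}(V) = ∅ ∈ τ ✓.
  V = {[alfa]}: π^{-1}(V) = {alfa} ∉ τ ✗.
  V = {[bravo=echo]}: π^{-1}(V) = {bravo, echo} ∈ τ ✓.
  V = {[alfa], [bravo=echo]}: π^{-1}(V) = {alfa, bravo, echo} ∉ τ ✗.
  V = {[charlie=delta]}: π^{-1}(V) = {charlie, delta} ∉ τ ✗.
  V = {[alfa], [charlie=delta]}: π^{-1}(V) = {alfa, charlie, delta} ∉ τ ✗.
  V = {[bravo=echo], [charlie=delta]}: π^{-1}(V) = {bravo, charlie, delta, echo} ∉ τ ✗.
  V = {[alfa], [bravo=echo], [charlie=delta]}: π^{-1}(V) = {alfa, bravo, charlie, delta, echo} ∈ τ ✓.
Open sets in the quotient: τ_Q = {{}, {[bravo=echo]}, {[alfa], [bravo=echo], [charlie=delta]}} (3 elements).
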